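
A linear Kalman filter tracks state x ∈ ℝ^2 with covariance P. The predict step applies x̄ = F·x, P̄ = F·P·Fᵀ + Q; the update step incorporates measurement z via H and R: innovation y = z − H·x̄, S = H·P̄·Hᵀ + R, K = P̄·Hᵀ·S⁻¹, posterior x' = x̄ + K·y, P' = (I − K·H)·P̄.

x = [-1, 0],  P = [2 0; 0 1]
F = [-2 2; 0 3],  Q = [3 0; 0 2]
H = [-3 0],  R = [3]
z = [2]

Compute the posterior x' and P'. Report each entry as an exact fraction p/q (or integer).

x̄ = F·x = [2, 0]
P̄ = F·P·Fᵀ + Q = [15 6; 6 11]
y = z − H·x̄ = [8]
S = H·P̄·Hᵀ + R = [138]
K = P̄·Hᵀ·S⁻¹ = [-15/46; -3/23]
x' = x̄ + K·y = [-14/23, -24/23]
P' = (I − K·H)·P̄ = [15/46 3/23; 3/23 199/23]

x' = [-14/23, -24/23]
P' = [15/46 3/23; 3/23 199/23]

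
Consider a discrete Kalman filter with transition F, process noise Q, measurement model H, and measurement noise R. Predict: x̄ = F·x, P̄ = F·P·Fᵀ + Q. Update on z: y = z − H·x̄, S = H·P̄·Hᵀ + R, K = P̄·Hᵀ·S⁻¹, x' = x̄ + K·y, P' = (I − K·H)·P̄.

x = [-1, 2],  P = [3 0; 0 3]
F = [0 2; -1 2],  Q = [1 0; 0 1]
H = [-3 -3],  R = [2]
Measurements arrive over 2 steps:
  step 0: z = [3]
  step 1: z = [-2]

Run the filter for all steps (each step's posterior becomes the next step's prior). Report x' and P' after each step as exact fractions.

step 0: x' = [-334/479, -125/479], P' = [602/479 -552/479; -552/479 608/479]
step 1: x' = [-7738/71147, 54684/71147], P' = [83807/142294 -70913/142294; -70913/142294 89427/142294]

step 0: x̄ = F·x = [4, 5]
step 0: P̄ = F·P·Fᵀ + Q = [13 12; 12 16]
step 0: y = z − H·x̄ = [30]
step 0: S = H·P̄·Hᵀ + R = [479]
step 0: K = P̄·Hᵀ·S⁻¹ = [-75/479; -84/479]
step 0: x' = x̄ + K·y = [-334/479, -125/479]
step 0: P' = (I − K·H)·P̄ = [602/479 -552/479; -552/479 608/479]
step 1: x̄ = F·x = [-250/479, 84/479]
step 1: P̄ = F·P·Fᵀ + Q = [2911/479 3536/479; 3536/479 5721/479]
step 1: y = z − H·x̄ = [-1456/479]
step 1: S = H·P̄·Hᵀ + R = [142294/479]
step 1: K = P̄·Hᵀ·S⁻¹ = [-19341/142294; -27771/142294]
step 1: x' = x̄ + K·y = [-7738/71147, 54684/71147]
step 1: P' = (I − K·H)·P̄ = [83807/142294 -70913/142294; -70913/142294 89427/142294]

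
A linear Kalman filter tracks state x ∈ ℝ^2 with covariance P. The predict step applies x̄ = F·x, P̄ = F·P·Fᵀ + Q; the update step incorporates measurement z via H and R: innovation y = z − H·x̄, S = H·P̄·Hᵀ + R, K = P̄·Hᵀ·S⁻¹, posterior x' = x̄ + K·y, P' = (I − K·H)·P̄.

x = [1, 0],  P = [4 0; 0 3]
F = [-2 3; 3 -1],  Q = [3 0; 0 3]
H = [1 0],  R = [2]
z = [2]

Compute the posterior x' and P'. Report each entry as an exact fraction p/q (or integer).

x' = [11/6, 1/4]
P' = [23/12 -11/8; -11/8 309/16]

x̄ = F·x = [-2, 3]
P̄ = F·P·Fᵀ + Q = [46 -33; -33 42]
y = z − H·x̄ = [4]
S = H·P̄·Hᵀ + R = [48]
K = P̄·Hᵀ·S⁻¹ = [23/24; -11/16]
x' = x̄ + K·y = [11/6, 1/4]
P' = (I − K·H)·P̄ = [23/12 -11/8; -11/8 309/16]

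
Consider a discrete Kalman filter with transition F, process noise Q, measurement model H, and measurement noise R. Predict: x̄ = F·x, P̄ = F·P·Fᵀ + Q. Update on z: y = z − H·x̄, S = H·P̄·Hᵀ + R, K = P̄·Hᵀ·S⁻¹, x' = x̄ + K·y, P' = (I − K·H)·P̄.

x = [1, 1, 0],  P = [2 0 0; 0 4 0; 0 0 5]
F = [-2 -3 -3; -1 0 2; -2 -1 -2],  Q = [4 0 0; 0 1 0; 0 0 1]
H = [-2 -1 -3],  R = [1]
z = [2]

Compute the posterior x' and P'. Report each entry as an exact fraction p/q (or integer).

x' = [115/1093, -2479/1093, 15/1093]
P' = [5549/1093 -4548/1093 -2080/1093; -4548/1093 19210/1093 -3397/1093; -2080/1093 -3397/1093 2580/1093]

x̄ = F·x = [-5, -1, -3]
P̄ = F·P·Fᵀ + Q = [93 -26 50; -26 23 -16; 50 -16 33]
y = z − H·x̄ = [-18]
S = H·P̄·Hᵀ + R = [1093]
K = P̄·Hᵀ·S⁻¹ = [-310/1093; 77/1093; -183/1093]
x' = x̄ + K·y = [115/1093, -2479/1093, 15/1093]
P' = (I − K·H)·P̄ = [5549/1093 -4548/1093 -2080/1093; -4548/1093 19210/1093 -3397/1093; -2080/1093 -3397/1093 2580/1093]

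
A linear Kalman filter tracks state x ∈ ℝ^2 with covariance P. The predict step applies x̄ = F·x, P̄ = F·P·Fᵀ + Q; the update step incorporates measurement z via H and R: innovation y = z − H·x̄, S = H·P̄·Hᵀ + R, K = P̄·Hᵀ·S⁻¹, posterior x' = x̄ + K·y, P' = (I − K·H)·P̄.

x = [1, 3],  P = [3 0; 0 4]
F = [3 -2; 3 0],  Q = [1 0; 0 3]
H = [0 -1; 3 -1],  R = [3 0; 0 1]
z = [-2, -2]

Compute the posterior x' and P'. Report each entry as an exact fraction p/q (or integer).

x' = [27/256, 4871/2048]
P' = [13/32 225/256; 225/256 5349/2048]

x̄ = F·x = [-3, 3]
P̄ = F·P·Fᵀ + Q = [44 27; 27 30]
y = z − H·x̄ = [1, 10]
S = H·P̄·Hᵀ + R = [33 -51; -51 265]
K = P̄·Hᵀ·S⁻¹ = [-75/256 87/256; -1783/2048 51/2048]
x' = x̄ + K·y = [27/256, 4871/2048]
P' = (I − K·H)·P̄ = [13/32 225/256; 225/256 5349/2048]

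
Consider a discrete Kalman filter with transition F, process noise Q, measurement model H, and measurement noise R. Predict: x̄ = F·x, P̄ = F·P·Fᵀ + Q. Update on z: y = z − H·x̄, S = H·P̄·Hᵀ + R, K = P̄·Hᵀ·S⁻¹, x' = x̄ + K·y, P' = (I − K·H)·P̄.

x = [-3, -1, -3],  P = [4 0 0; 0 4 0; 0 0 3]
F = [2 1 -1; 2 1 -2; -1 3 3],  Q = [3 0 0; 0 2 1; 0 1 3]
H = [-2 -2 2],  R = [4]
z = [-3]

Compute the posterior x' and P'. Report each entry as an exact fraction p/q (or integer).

x' = [-679/146, -11/6, -1751/219]
P' = [815/73 7 1307/73; 7 29/3 49/3; 1307/73 49/3 7586/219]

x̄ = F·x = [-4, -1, -9]
P̄ = F·P·Fᵀ + Q = [26 26 -5; 26 34 -13; -5 -13 70]
y = z − H·x̄ = [5]
S = H·P̄·Hᵀ + R = [876]
K = P̄·Hᵀ·S⁻¹ = [-19/146; -1/6; 44/219]
x' = x̄ + K·y = [-679/146, -11/6, -1751/219]
P' = (I − K·H)·P̄ = [815/73 7 1307/73; 7 29/3 49/3; 1307/73 49/3 7586/219]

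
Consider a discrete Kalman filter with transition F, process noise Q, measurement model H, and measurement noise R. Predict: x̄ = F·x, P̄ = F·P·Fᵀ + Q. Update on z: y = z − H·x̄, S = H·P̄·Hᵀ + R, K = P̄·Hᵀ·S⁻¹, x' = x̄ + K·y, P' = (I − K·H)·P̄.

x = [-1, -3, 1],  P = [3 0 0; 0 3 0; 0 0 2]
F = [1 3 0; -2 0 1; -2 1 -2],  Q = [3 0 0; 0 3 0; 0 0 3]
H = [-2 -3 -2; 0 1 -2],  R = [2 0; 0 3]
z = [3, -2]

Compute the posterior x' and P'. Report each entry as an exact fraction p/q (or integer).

x̄ = F·x = [-10, 3, -3]
P̄ = F·P·Fᵀ + Q = [33 -6 3; -6 17 8; 3 8 26]
y = z − H·x̄ = [-14, -11]
S = H·P̄·Hᵀ + R = [439 109; 109 92]
K = P̄·Hᵀ·S⁻¹ = [-3660/28507 618/28507; -5169/28507 6434/28507; -2748/28507 -10378/28507]
x' = x̄ + K·y = [-240628/28507, 87113/28507, 67109/28507]
P' = (I − K·H)·P̄ = [750507/28507 -372960/28507 -187407/28507; -372960/28507 193890/28507 87294/28507; -187407/28507 87294/28507 59214/28507]

x' = [-240628/28507, 87113/28507, 67109/28507]
P' = [750507/28507 -372960/28507 -187407/28507; -372960/28507 193890/28507 87294/28507; -187407/28507 87294/28507 59214/28507]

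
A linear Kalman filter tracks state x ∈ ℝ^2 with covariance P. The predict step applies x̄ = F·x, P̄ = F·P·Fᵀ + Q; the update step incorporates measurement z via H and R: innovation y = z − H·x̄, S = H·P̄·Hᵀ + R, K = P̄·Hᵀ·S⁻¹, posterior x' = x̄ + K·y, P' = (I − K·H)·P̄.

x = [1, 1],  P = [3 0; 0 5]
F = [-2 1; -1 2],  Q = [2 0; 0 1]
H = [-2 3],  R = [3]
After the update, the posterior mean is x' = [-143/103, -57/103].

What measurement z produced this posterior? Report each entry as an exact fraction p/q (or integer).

x̄ = F·x = [-1, 1]
P̄ = F·P·Fᵀ + Q = [19 16; 16 24]
S = H·P̄·Hᵀ + R = [103]
K = P̄·Hᵀ·S⁻¹ = [10/103; 40/103]
x' − x̄ = [-40/103, -160/103] = K·y
y = (KᵀK)⁻¹·Kᵀ·(x' − x̄) = [-4]
z = y + H·x̄ = [-4] + [5] = [1]

z = [1]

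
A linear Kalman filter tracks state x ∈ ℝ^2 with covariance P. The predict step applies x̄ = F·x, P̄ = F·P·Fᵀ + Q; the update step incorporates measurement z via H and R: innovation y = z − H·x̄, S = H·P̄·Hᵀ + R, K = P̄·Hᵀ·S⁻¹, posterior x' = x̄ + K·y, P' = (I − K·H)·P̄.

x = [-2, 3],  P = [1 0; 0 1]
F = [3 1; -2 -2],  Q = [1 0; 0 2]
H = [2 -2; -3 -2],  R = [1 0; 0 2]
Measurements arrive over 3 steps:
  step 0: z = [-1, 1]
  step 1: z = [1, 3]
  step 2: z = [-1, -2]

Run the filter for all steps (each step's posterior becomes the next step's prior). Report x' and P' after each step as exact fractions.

step 0: x̄ = F·x = [-3, -2]
step 0: P̄ = F·P·Fᵀ + Q = [11 -8; -8 10]
step 0: y = z − H·x̄ = [1, -12]
step 0: S = H·P̄·Hᵀ + R = [149 -42; -42 45]
step 0: K = P̄·Hᵀ·S⁻¹ = [332/1647 -937/4941; -484/1647 -916/4941]
step 0: x' = x̄ + K·y = [-287/549, -38/549]
step 0: P' = (I − K·H)·P̄ = [574/4941 76/4941; 76/4941 802/4941]
step 1: x̄ = F·x = [-899/549, 650/549]
step 1: P̄ = F·P·Fᵀ + Q = [11365/4941 -5656/4941; -5656/4941 15994/4941]
step 1: y = z − H·x̄ = [3647/549, 250/549]
step 1: S = H·P̄·Hᵀ + R = [159625/4941 -15526/4941; -15526/4941 108271/4941]
step 1: K = P̄·Hᵀ·S⁻¹ = [674364/3449039 -629063/3449039; -996020/3449039 -621300/3449039]
step 1: x' = x̄ + K·y = [-1454547/3449039, -2815910/3449039]
step 1: P' = (I − K·H)·P̄ = [386498/3449039 49316/3449039; 49316/3449039 547326/3449039]
step 2: x̄ = F·x = [-7179551/3449039, 8540914/3449039]
step 2: P̄ = F·P·Fᵀ + Q = [7770743/3449039 -3808168/3449039; -3808168/3449039 11027902/3449039]
step 2: y = z − H·x̄ = [27991891/3449039, -11354903/3449039]
step 2: S = H·P̄·Hᵀ + R = [109108963/3449039 -10129186/3449039; -10129186/3449039 75248357/3449039]
step 2: K = P̄·Hᵀ·S⁻¹ = [459142804/2350704005 -428523053/2350704005; -135717004/470140801 -84691692/470140801]
step 2: x' = x̄ + K·y = [243869012/2350704005, 341579934/470140801]
step 2: P' = (I − K·H)·P̄ = [263237782/2350704005 6733276/470140801; 6733276/470140801 74591778/470140801]

step 0: x' = [-287/549, -38/549], P' = [574/4941 76/4941; 76/4941 802/4941]
step 1: x' = [-1454547/3449039, -2815910/3449039], P' = [386498/3449039 49316/3449039; 49316/3449039 547326/3449039]
step 2: x' = [243869012/2350704005, 341579934/470140801], P' = [263237782/2350704005 6733276/470140801; 6733276/470140801 74591778/470140801]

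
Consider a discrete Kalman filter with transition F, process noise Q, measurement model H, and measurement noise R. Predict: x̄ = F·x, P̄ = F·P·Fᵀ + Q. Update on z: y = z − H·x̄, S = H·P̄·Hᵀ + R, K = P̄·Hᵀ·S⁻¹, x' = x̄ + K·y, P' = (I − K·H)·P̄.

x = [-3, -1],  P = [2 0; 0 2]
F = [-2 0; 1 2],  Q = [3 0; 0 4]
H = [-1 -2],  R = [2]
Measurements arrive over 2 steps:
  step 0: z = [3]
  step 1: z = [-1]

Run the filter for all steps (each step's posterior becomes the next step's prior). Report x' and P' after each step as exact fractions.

step 0: x̄ = F·x = [6, -5]
step 0: P̄ = F·P·Fᵀ + Q = [11 -4; -4 14]
step 0: y = z − H·x̄ = [-1]
step 0: S = H·P̄·Hᵀ + R = [53]
step 0: K = P̄·Hᵀ·S⁻¹ = [-3/53; -24/53]
step 0: x' = x̄ + K·y = [321/53, -241/53]
step 0: P' = (I − K·H)·P̄ = [574/53 -284/53; -284/53 166/53]
step 1: x̄ = F·x = [-642/53, -161/53]
step 1: P̄ = F·P·Fᵀ + Q = [2455/53 -12/53; -12/53 314/53]
step 1: y = z − H·x̄ = [-1017/53]
step 1: S = H·P̄·Hᵀ + R = [3769/53]
step 1: K = P̄·Hᵀ·S⁻¹ = [-2431/3769; -616/3769]
step 1: x' = x̄ + K·y = [993/3769, 371/3769]
step 1: P' = (I − K·H)·P̄ = [63078/3769 -29108/3769; -29108/3769 15170/3769]

step 0: x' = [321/53, -241/53], P' = [574/53 -284/53; -284/53 166/53]
step 1: x' = [993/3769, 371/3769], P' = [63078/3769 -29108/3769; -29108/3769 15170/3769]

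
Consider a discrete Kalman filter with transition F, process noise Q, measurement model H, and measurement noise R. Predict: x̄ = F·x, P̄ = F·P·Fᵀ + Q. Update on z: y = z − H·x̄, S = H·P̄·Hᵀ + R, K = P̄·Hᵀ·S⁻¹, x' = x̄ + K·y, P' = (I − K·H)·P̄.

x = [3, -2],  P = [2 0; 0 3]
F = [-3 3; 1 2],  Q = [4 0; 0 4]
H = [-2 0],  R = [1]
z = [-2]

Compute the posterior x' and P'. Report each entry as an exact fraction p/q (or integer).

x̄ = F·x = [-15, -1]
P̄ = F·P·Fᵀ + Q = [49 12; 12 18]
y = z − H·x̄ = [-32]
S = H·P̄·Hᵀ + R = [197]
K = P̄·Hᵀ·S⁻¹ = [-98/197; -24/197]
x' = x̄ + K·y = [181/197, 571/197]
P' = (I − K·H)·P̄ = [49/197 12/197; 12/197 2970/197]

x' = [181/197, 571/197]
P' = [49/197 12/197; 12/197 2970/197]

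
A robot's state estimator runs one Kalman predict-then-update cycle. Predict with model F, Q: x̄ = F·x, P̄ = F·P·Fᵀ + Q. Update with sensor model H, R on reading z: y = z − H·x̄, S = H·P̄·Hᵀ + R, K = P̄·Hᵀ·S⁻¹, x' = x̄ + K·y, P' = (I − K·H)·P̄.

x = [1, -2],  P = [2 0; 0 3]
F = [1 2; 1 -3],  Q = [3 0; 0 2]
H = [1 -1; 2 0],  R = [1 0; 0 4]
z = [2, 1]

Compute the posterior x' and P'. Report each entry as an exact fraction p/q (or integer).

x̄ = F·x = [-3, 7]
P̄ = F·P·Fᵀ + Q = [17 -16; -16 31]
y = z − H·x̄ = [12, 7]
S = H·P̄·Hᵀ + R = [81 66; 66 72]
K = P̄·Hᵀ·S⁻¹ = [11/123 16/41; -106/123 85/246]
x' = x̄ + K·y = [33/41, -227/246]
P' = (I − K·H)·P̄ = [32/41 85/123; 85/123 191/123]

x' = [33/41, -227/246]
P' = [32/41 85/123; 85/123 191/123]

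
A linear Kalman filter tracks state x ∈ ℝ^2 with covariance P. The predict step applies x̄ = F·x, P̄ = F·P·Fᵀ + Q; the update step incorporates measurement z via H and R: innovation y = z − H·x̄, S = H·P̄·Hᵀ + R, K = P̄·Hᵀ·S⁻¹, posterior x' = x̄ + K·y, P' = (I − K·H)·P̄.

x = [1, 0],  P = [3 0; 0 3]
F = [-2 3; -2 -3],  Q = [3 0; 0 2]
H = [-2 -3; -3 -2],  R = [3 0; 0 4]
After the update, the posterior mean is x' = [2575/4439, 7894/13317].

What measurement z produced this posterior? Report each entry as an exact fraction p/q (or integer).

z = [-3, -3]

x̄ = F·x = [-2, -2]
P̄ = F·P·Fᵀ + Q = [42 -15; -15 41]
S = H·P̄·Hᵀ + R = [360 303; 303 366]
K = P̄·Hᵀ·S⁻¹ = [1646/4439 -2527/4439; -7609/13317 1651/4439]
x' − x̄ = [11453/4439, 34528/13317] = K·y
y = (KᵀK)⁻¹·Kᵀ·(x' − x̄) = [-13, -13]
z = y + H·x̄ = [-13, -13] + [10, 10] = [-3, -3]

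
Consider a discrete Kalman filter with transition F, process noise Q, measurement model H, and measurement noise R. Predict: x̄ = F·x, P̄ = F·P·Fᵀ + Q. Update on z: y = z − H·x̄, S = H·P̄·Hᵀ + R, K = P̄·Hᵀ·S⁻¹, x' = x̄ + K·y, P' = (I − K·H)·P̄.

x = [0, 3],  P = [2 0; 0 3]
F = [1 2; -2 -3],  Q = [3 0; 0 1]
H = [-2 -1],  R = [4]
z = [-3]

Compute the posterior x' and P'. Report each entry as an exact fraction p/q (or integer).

x' = [6, -9]
P' = [49/5 -86/5; -86/5 164/5]

x̄ = F·x = [6, -9]
P̄ = F·P·Fᵀ + Q = [17 -22; -22 36]
y = z − H·x̄ = [0]
S = H·P̄·Hᵀ + R = [20]
K = P̄·Hᵀ·S⁻¹ = [-3/5; 2/5]
x' = x̄ + K·y = [6, -9]
P' = (I − K·H)·P̄ = [49/5 -86/5; -86/5 164/5]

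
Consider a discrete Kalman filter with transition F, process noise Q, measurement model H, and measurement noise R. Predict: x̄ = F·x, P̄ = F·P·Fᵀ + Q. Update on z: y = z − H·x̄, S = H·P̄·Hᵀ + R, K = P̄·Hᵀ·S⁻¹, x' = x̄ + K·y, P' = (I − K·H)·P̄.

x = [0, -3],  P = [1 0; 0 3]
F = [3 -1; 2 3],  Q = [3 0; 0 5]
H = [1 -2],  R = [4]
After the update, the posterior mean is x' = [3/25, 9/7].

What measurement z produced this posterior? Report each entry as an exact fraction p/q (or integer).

x̄ = F·x = [3, -9]
P̄ = F·P·Fᵀ + Q = [15 -3; -3 36]
S = H·P̄·Hᵀ + R = [175]
K = P̄·Hᵀ·S⁻¹ = [3/25; -3/7]
x' − x̄ = [-72/25, 72/7] = K·y
y = (KᵀK)⁻¹·Kᵀ·(x' − x̄) = [-24]
z = y + H·x̄ = [-24] + [21] = [-3]

z = [-3]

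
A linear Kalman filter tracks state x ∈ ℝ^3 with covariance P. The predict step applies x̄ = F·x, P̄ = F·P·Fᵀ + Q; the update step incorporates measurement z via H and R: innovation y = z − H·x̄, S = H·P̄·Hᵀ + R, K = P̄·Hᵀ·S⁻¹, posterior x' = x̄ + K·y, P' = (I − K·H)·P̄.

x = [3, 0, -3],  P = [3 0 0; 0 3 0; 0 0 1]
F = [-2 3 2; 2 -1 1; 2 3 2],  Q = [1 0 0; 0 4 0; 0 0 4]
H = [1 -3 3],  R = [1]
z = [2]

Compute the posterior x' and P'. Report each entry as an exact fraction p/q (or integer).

x' = [-2899/393, 443/393, 3335/786]
P' = [4810/393 -2411/393 -3988/393; -2411/393 5812/393 6605/393; -3988/393 6605/393 15917/786]

x̄ = F·x = [-12, 3, 0]
P̄ = F·P·Fᵀ + Q = [44 -19 19; -19 20 5; 19 5 47]
y = z − H·x̄ = [23]
S = H·P̄·Hᵀ + R = [786]
K = P̄·Hᵀ·S⁻¹ = [79/393; -32/393; 145/786]
x' = x̄ + K·y = [-2899/393, 443/393, 3335/786]
P' = (I − K·H)·P̄ = [4810/393 -2411/393 -3988/393; -2411/393 5812/393 6605/393; -3988/393 6605/393 15917/786]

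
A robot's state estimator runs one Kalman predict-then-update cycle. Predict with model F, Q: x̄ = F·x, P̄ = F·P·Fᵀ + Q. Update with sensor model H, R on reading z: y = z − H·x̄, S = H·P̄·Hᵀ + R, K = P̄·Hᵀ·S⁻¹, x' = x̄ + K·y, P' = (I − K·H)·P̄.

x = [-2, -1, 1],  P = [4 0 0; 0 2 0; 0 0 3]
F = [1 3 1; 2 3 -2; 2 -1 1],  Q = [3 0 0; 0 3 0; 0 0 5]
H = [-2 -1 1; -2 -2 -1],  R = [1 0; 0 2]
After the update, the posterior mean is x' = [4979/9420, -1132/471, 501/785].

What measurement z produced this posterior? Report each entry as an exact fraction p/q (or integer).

x̄ = F·x = [-4, -9, -2]
P̄ = F·P·Fᵀ + Q = [28 20 5; 20 49 4; 5 4 26]
S = H·P̄·Hᵀ + R = [240 300; 300 532]
K = P̄·Hᵀ·S⁻¹ = [-467/2355 -49/628; -131/1884 -143/628; 408/785 -59/157]
x' − x̄ = [42659/9420, 3107/471, 2071/785] = K·y
y = (KᵀK)⁻¹·Kᵀ·(x' − x̄) = [-13, -25]
z = y + H·x̄ = [-13, -25] + [15, 28] = [2, 3]

z = [2, 3]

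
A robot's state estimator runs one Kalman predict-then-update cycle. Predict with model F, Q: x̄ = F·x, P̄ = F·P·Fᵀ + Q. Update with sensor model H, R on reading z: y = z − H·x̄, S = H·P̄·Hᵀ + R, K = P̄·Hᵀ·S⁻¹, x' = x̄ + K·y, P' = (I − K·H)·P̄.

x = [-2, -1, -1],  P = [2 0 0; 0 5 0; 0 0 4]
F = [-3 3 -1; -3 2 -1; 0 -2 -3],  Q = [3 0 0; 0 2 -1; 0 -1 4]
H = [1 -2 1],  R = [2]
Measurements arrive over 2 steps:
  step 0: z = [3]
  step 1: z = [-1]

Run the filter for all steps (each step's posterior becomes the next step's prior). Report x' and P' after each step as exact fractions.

step 0: x' = [48/25, 16/5, 37/5], P' = [1074/25 143/5 66/5; 143/5 95/4 18; 66/5 18 24]
step 1: x' = [-406/59, -541/59, -743/59], P' = [215570/2891 924961/8673 399982/2891; 924961/8673 4339592/26019 1965731/8673; 399982/2891 1965731/8673 915752/2891]

step 0: x̄ = F·x = [4, 5, 5]
step 0: P̄ = F·P·Fᵀ + Q = [70 52 -18; 52 44 -9; -18 -9 60]
step 0: y = z − H·x̄ = [4]
step 0: S = H·P̄·Hᵀ + R = [100]
step 0: K = P̄·Hᵀ·S⁻¹ = [-13/25; -9/20; 3/5]
step 0: x' = x̄ + K·y = [48/25, 16/5, 37/5]
step 0: P' = (I − K·H)·P̄ = [1074/25 143/5 66/5; 143/5 95/4 18; 66/5 18 24]
step 1: x̄ = F·x = [-89/25, -169/25, -143/5]
step 1: P̄ = F·P·Fᵀ + Q = [8379/100 5667/50 939/10; 5667/50 4291/25 972/5; 939/10 972/5 531]
step 1: y = z − H·x̄ = [441/25]
step 1: S = H·P̄·Hᵀ + R = [26019/100]
step 1: K = P̄·Hᵀ·S⁻¹ = [-1633/8673; -3554/26019; 7870/8673]
step 1: x' = x̄ + K·y = [-406/59, -541/59, -743/59]
step 1: P' = (I − K·H)·P̄ = [215570/2891 924961/8673 399982/2891; 924961/8673 4339592/26019 1965731/8673; 399982/2891 1965731/8673 915752/2891]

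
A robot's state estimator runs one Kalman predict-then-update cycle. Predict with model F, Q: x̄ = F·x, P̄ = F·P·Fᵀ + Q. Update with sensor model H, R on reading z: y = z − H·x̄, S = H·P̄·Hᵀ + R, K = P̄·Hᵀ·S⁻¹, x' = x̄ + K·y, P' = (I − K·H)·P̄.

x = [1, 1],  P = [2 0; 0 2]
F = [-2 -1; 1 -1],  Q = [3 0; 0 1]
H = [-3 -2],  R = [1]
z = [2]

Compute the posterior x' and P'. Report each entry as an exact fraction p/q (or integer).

x̄ = F·x = [-3, 0]
P̄ = F·P·Fᵀ + Q = [13 -2; -2 5]
y = z − H·x̄ = [-7]
S = H·P̄·Hᵀ + R = [114]
K = P̄·Hᵀ·S⁻¹ = [-35/114; -2/57]
x' = x̄ + K·y = [-97/114, 14/57]
P' = (I − K·H)·P̄ = [257/114 -184/57; -184/57 277/57]

x' = [-97/114, 14/57]
P' = [257/114 -184/57; -184/57 277/57]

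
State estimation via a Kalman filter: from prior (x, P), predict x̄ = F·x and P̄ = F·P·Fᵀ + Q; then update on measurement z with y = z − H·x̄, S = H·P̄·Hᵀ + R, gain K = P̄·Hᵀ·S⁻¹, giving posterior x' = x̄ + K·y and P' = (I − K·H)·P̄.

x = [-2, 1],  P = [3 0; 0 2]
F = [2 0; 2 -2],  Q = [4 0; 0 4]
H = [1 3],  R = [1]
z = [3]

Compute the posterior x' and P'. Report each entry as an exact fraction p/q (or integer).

x' = [16/61, 54/61]
P' = [2176/305 -708/305; -708/305 264/305]

x̄ = F·x = [-4, -6]
P̄ = F·P·Fᵀ + Q = [16 12; 12 24]
y = z − H·x̄ = [25]
S = H·P̄·Hᵀ + R = [305]
K = P̄·Hᵀ·S⁻¹ = [52/305; 84/305]
x' = x̄ + K·y = [16/61, 54/61]
P' = (I − K·H)·P̄ = [2176/305 -708/305; -708/305 264/305]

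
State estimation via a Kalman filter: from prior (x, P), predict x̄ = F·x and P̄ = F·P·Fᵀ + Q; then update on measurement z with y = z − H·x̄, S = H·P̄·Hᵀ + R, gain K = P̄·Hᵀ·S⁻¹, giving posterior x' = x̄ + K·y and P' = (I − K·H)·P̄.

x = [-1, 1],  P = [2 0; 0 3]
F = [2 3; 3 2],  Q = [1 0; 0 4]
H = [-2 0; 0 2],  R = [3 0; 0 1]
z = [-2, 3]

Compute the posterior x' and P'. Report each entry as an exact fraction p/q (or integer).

x̄ = F·x = [1, -1]
P̄ = F·P·Fᵀ + Q = [36 30; 30 34]
y = z − H·x̄ = [0, 5]
S = H·P̄·Hᵀ + R = [147 -120; -120 137]
K = P̄·Hᵀ·S⁻¹ = [-888/1913 60/1913; -20/1913 932/1913]
x' = x̄ + K·y = [2213/1913, 2747/1913]
P' = (I − K·H)·P̄ = [1332/1913 30/1913; 30/1913 466/1913]

x' = [2213/1913, 2747/1913]
P' = [1332/1913 30/1913; 30/1913 466/1913]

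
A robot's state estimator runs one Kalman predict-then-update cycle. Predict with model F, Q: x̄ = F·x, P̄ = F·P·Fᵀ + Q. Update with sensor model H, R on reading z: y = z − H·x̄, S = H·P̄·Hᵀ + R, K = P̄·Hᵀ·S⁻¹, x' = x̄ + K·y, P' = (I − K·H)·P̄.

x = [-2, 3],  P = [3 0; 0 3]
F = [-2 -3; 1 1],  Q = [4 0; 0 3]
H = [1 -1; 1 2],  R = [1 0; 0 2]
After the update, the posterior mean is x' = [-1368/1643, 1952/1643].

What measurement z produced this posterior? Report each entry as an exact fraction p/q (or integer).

x̄ = F·x = [-5, 1]
P̄ = F·P·Fᵀ + Q = [43 -15; -15 9]
S = H·P̄·Hᵀ + R = [83 10; 10 21]
K = P̄·Hᵀ·S⁻¹ = [1088/1643 499/1643; -534/1643 489/1643]
x' − x̄ = [6847/1643, 309/1643] = K·y
y = (KᵀK)⁻¹·Kᵀ·(x' − x̄) = [4, 5]
z = y + H·x̄ = [4, 5] + [-6, -3] = [-2, 2]

z = [-2, 2]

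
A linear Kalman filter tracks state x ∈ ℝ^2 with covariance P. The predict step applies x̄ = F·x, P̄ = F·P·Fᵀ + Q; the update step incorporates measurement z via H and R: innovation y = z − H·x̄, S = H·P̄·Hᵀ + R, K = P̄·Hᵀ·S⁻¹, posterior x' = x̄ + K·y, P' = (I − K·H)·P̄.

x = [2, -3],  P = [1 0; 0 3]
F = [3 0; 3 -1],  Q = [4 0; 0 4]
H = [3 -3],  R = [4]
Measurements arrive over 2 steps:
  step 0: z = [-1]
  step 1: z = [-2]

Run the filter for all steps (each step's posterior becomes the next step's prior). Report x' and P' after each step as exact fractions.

step 0: x̄ = F·x = [6, 9]
step 0: P̄ = F·P·Fᵀ + Q = [13 9; 9 16]
step 0: y = z − H·x̄ = [8]
step 0: S = H·P̄·Hᵀ + R = [103]
step 0: K = P̄·Hᵀ·S⁻¹ = [12/103; -21/103]
step 0: x' = x̄ + K·y = [714/103, 759/103]
step 0: P' = (I − K·H)·P̄ = [1195/103 1179/103; 1179/103 1207/103]
step 1: x̄ = F·x = [2142/103, 1383/103]
step 1: P̄ = F·P·Fᵀ + Q = [11167/103 7218/103; 7218/103 5300/103]
step 1: y = z − H·x̄ = [-2483/103]
step 1: S = H·P̄·Hᵀ + R = [18691/103]
step 1: K = P̄·Hᵀ·S⁻¹ = [11847/18691; 5754/18691]
step 1: x' = x̄ + K·y = [103107/18691, 112257/18691]
step 1: P' = (I − K·H)·P̄ = [663796/18691 648000/18691; 648000/18691 640328/18691]

step 0: x' = [714/103, 759/103], P' = [1195/103 1179/103; 1179/103 1207/103]
step 1: x' = [103107/18691, 112257/18691], P' = [663796/18691 648000/18691; 648000/18691 640328/18691]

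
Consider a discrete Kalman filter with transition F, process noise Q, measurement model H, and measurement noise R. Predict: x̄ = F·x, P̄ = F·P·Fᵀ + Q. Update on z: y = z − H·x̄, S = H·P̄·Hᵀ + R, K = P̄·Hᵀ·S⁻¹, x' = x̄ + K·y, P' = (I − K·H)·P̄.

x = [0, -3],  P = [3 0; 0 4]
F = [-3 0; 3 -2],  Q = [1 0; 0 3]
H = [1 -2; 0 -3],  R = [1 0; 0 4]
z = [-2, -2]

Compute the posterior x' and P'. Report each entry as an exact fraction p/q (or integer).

x̄ = F·x = [0, 6]
P̄ = F·P·Fᵀ + Q = [28 -27; -27 46]
y = z − H·x̄ = [10, 16]
S = H·P̄·Hᵀ + R = [321 357; 357 418]
K = P̄·Hᵀ·S⁻¹ = [5359/6729 -1091/2243; -476/6729 -605/2243]
x' = x̄ + K·y = [1222/6729, 6574/6729]
P' = (I − K·H)·P̄ = [14087/6729 4364/6729; 4364/6729 2420/6729]

x' = [1222/6729, 6574/6729]
P' = [14087/6729 4364/6729; 4364/6729 2420/6729]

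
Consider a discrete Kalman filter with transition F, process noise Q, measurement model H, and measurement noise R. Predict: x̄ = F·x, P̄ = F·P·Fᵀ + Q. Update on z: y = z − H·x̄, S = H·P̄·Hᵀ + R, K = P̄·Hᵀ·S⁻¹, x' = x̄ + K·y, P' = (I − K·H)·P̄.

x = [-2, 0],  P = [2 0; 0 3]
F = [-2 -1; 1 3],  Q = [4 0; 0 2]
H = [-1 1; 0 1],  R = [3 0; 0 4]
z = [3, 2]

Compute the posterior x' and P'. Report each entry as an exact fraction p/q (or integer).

x̄ = F·x = [4, -2]
P̄ = F·P·Fᵀ + Q = [15 -13; -13 31]
y = z − H·x̄ = [9, 4]
S = H·P̄·Hᵀ + R = [75 44; 44 35]
K = P̄·Hᵀ·S⁻¹ = [-408/689 257/689; 176/689 389/689]
x' = x̄ + K·y = [112/689, 1762/689]
P' = (I − K·H)·P̄ = [2252/689 1028/689; 1028/689 1556/689]

x' = [112/689, 1762/689]
P' = [2252/689 1028/689; 1028/689 1556/689]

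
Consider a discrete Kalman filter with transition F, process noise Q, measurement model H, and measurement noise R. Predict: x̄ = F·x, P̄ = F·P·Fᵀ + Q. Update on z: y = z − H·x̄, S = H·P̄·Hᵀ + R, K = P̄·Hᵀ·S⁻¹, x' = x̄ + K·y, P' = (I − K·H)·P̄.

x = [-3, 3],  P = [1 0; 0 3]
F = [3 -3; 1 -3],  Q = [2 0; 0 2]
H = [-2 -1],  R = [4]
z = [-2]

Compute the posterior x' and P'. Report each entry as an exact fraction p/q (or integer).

x' = [-104/153, 46/17]
P' = [196/153 -20/17; -20/17 60/17]

x̄ = F·x = [-18, -12]
P̄ = F·P·Fᵀ + Q = [38 30; 30 30]
y = z − H·x̄ = [-50]
S = H·P̄·Hᵀ + R = [306]
K = P̄·Hᵀ·S⁻¹ = [-53/153; -5/17]
x' = x̄ + K·y = [-104/153, 46/17]
P' = (I − K·H)·P̄ = [196/153 -20/17; -20/17 60/17]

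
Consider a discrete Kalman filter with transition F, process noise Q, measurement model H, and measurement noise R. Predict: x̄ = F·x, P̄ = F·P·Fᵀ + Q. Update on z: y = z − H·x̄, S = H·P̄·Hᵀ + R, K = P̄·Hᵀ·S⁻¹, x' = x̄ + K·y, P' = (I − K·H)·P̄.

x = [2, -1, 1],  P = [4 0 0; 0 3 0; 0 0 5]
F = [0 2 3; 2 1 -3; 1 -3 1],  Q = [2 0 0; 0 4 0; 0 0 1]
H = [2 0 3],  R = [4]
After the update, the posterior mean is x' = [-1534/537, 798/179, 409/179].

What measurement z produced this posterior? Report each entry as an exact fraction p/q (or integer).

z = [1]

x̄ = F·x = [1, 0, 6]
P̄ = F·P·Fᵀ + Q = [59 -39 -3; -39 68 -16; -3 -16 37]
S = H·P̄·Hᵀ + R = [537]
K = P̄·Hᵀ·S⁻¹ = [109/537; -42/179; 35/179]
x' − x̄ = [-2071/537, 798/179, -665/179] = K·y
y = (KᵀK)⁻¹·Kᵀ·(x' − x̄) = [-19]
z = y + H·x̄ = [-19] + [20] = [1]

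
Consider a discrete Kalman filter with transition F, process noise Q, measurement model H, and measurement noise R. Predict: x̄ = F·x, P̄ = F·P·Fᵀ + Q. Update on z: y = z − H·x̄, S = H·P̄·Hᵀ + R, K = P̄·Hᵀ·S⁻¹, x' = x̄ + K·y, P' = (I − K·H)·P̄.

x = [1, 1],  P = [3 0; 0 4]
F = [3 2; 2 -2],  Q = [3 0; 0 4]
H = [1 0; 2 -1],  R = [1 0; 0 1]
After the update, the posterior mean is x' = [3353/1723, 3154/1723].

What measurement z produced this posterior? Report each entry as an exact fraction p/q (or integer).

z = [2, 2]

x̄ = F·x = [5, 0]
P̄ = F·P·Fᵀ + Q = [46 2; 2 32]
S = H·P̄·Hᵀ + R = [47 90; 90 209]
K = P̄·Hᵀ·S⁻¹ = [1514/1723 90/1723; 2938/1723 -1496/1723]
x' − x̄ = [-5262/1723, 3154/1723] = K·y
y = (KᵀK)⁻¹·Kᵀ·(x' − x̄) = [-3, -8]
z = y + H·x̄ = [-3, -8] + [5, 10] = [2, 2]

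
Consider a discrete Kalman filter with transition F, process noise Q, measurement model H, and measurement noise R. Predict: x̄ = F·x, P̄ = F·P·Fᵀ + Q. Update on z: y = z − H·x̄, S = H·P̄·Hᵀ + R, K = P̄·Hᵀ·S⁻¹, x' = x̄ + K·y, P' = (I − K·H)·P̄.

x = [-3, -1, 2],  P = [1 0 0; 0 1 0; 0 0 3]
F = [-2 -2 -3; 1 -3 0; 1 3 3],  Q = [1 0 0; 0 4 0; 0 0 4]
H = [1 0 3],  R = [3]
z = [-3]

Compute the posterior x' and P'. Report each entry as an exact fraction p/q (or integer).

x̄ = F·x = [2, 0, 0]
P̄ = F·P·Fᵀ + Q = [36 4 -35; 4 14 -8; -35 -8 41]
y = z − H·x̄ = [-5]
S = H·P̄·Hᵀ + R = [198]
K = P̄·Hᵀ·S⁻¹ = [-23/66; -10/99; 4/9]
x' = x̄ + K·y = [247/66, 50/99, -20/9]
P' = (I − K·H)·P̄ = [263/22 -98/33 -13/3; -98/33 1186/99 8/9; -13/3 8/9 17/9]

x' = [247/66, 50/99, -20/9]
P' = [263/22 -98/33 -13/3; -98/33 1186/99 8/9; -13/3 8/9 17/9]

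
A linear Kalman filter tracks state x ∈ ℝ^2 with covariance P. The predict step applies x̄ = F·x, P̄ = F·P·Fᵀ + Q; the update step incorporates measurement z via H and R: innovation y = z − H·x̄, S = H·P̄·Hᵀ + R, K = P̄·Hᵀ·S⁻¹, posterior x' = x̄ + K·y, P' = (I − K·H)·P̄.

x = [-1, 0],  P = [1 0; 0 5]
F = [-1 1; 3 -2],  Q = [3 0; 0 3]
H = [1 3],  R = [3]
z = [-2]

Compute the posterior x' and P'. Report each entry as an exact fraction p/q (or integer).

x' = [7/37, -28/37]
P' = [183/37 -66/37; -66/37 215/222]

x̄ = F·x = [1, -3]
P̄ = F·P·Fᵀ + Q = [9 -13; -13 32]
y = z − H·x̄ = [6]
S = H·P̄·Hᵀ + R = [222]
K = P̄·Hᵀ·S⁻¹ = [-5/37; 83/222]
x' = x̄ + K·y = [7/37, -28/37]
P' = (I − K·H)·P̄ = [183/37 -66/37; -66/37 215/222]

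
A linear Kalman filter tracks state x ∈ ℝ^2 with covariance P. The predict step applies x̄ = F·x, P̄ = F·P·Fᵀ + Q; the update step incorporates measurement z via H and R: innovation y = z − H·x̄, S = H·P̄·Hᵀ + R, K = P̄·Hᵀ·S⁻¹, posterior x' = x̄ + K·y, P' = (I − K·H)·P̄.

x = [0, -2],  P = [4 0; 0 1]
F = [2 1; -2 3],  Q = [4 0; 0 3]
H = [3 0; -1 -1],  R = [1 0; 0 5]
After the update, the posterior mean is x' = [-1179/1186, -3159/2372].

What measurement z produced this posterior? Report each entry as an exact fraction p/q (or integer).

x̄ = F·x = [-2, -6]
P̄ = F·P·Fᵀ + Q = [21 -13; -13 28]
S = H·P̄·Hᵀ + R = [190 -24; -24 28]
K = P̄·Hᵀ·S⁻¹ = [393/1186 -1/593; -363/1186 -1893/2372]
x' − x̄ = [1193/1186, 11073/2372] = K·y
y = (KᵀK)⁻¹·Kᵀ·(x' − x̄) = [3, -7]
z = y + H·x̄ = [3, -7] + [-6, 8] = [-3, 1]

z = [-3, 1]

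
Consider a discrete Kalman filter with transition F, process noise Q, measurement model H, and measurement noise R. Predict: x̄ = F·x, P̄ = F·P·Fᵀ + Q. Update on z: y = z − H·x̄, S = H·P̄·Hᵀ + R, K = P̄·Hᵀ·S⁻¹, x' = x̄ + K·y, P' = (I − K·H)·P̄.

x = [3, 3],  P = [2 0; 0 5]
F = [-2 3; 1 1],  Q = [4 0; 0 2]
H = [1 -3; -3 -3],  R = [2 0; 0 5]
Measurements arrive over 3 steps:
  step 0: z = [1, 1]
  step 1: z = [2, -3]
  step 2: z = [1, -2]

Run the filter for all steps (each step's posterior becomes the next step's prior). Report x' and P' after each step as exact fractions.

step 0: x̄ = F·x = [3, 6]
step 0: P̄ = F·P·Fᵀ + Q = [57 11; 11 9]
step 0: y = z − H·x̄ = [16, 28]
step 0: S = H·P̄·Hᵀ + R = [74 -24; -24 797]
step 0: K = P̄·Hᵀ·S⁻¹ = [7116/29201 -7260/29201; -7096/29201 -2412/29201]
step 0: x' = x̄ + K·y = [-1821/29201, -5866/29201]
step 0: P' = (I − K·H)·P̄ = [12633/29201 -533/29201; -533/29201 4553/29201]
step 1: x̄ = F·x = [-13956/29201, -7687/29201]
step 1: P̄ = F·P·Fᵀ + Q = [214709/29201 -12140/29201; -12140/29201 74522/29201]
step 1: y = z − H·x̄ = [49297/29201, -152532/29201]
step 1: S = H·P̄·Hᵀ + R = [1016649/29201 -46269/29201; -46269/29201 2530564/29201]
step 1: K = P̄·Hᵀ·S⁻¹ = [20799973/88029675 -2306638/9781075; -20722858/88029675 -765452/9781075]
step 1: x' = x̄ + K·y = [4059257/3521187, -886895/3521187]
step 1: P' = (I − K·H)·P̄ = [36349664/88029675 -1750094/88029675; -1750094/88029675 13231874/88029675]
step 2: x̄ = F·x = [-10779199/3521187, 1057454/1173729]
step 2: P̄ = F·P·Fᵀ + Q = [25504214/3521187 -463384/1173729; -463384/1173729 987292/391243]
step 2: y = z − H·x̄ = [23817472/3521187, -9954295/1173729]
step 2: S = H·P̄·Hᵀ + R = [120858152/3521187 -1627634/1173729; -1627634/1173729 33565753/391243]
step 2: K = P̄·Hᵀ·S⁻¹ = [1222774307/5180981750 -610464909/2590490875; -87050373/370070125 -28953498/370070125]
step 2: x' = x̄ + K·y = [1233396/2310875, -8788/330125]
step 2: P' = (I − K·H)·P̄ = [1068774713/2590490875 -7333314/370070125; -7333314/370070125 55589144/370070125]

step 0: x' = [-1821/29201, -5866/29201], P' = [12633/29201 -533/29201; -533/29201 4553/29201]
step 1: x' = [4059257/3521187, -886895/3521187], P' = [36349664/88029675 -1750094/88029675; -1750094/88029675 13231874/88029675]
step 2: x' = [1233396/2310875, -8788/330125], P' = [1068774713/2590490875 -7333314/370070125; -7333314/370070125 55589144/370070125]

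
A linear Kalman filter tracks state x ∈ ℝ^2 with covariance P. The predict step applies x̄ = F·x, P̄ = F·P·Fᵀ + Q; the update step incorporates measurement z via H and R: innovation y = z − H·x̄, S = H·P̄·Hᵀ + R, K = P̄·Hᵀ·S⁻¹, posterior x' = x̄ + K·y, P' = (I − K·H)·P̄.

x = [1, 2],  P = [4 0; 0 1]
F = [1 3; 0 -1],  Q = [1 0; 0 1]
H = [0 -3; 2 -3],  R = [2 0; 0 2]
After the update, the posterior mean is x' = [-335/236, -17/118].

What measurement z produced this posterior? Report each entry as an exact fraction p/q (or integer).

x̄ = F·x = [7, -2]
P̄ = F·P·Fᵀ + Q = [14 -3; -3 2]
S = H·P̄·Hᵀ + R = [20 36; 36 112]
K = P̄·Hᵀ·S⁻¹ = [-81/236 26/59; -15/59 -3/118]
x' − x̄ = [-1987/236, 219/118] = K·y
y = (KᵀK)⁻¹·Kᵀ·(x' − x̄) = [-5, -23]
z = y + H·x̄ = [-5, -23] + [6, 20] = [1, -3]

z = [1, -3]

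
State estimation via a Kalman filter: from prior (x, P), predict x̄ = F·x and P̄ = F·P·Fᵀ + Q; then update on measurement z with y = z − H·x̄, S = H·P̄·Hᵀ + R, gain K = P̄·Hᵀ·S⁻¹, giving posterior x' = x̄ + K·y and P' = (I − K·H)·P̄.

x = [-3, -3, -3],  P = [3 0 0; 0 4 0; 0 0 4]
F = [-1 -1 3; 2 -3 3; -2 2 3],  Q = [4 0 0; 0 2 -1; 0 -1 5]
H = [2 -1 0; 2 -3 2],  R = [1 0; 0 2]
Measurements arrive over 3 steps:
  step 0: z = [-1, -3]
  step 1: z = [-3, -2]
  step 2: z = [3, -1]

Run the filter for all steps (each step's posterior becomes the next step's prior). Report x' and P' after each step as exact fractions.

step 0: x' = [-53538/11909, -95608/11909, -431519/47636], P' = [67663/11909 124298/11909 116523/11909; 124298/11909 238194/11909 228409/11909; 116523/11909 228409/11909 909613/47636]
step 1: x' = [-4303980673/997293227, -5667664984/997293227, -5254104040/997293227], P' = [2328783621/997293227 4146215690/997293227 3941534833/997293227; 4146215690/997293227 8205853290/997293227 8249076742/997293227; 3941534833/997293227 8249076742/997293227 9004807839/997293227]
step 2: x' = [-410996282371/471049459155, -15650983867273/3297346214085, -1492008659912/219823080939], P' = [3303922040756/1413148377465 5864445578804/1413148377465 370363346950/94209891831; 5864445578804/1413148377465 80943537793262/9892038642255 5403962172892/659469242817; 370363346950/94209891831 5403962172892/659469242817 1959639354322/219823080939]

step 0: x̄ = F·x = [-3, -6, -9]
step 0: P̄ = F·P·Fᵀ + Q = [47 42 34; 42 86 -1; 34 -1 69]
step 0: y = z − H·x̄ = [-1, 3]
step 0: S = H·P̄·Hᵀ + R = [107 248; 248 1020]
step 0: K = P̄·Hᵀ·S⁻¹ = [11028/11909 -2261/11909; 10402/11909 -4584/11909; 4637/11909 5251/47636]
step 0: x' = x̄ + K·y = [-53538/11909, -95608/11909, -431519/47636]
step 0: P' = (I − K·H)·P̄ = [67663/11909 124298/11909 116523/11909; 124298/11909 238194/11909 228409/11909; 116523/11909 228409/11909 909613/47636]
step 1: x̄ = F·x = [-697973/47636, -575565/47636, -1631117/47636]
step 1: P̄ = F·P·Fᵀ + Q = [2316505/47636 1435377/47636 5368349/47636; 1435377/47636 1120733/47636 3570629/47636; 5368349/47636 3570629/47636 14711401/47636]
step 1: y = z − H·x̄ = [677473/47636, 2836213/47636]
step 1: S = H·P̄·Hᵀ + R = [4692881/47636 15477341/47636; 15477341/47636 61168213/47636]
step 1: K = P̄·Hᵀ·S⁻¹ = [511351552/997293227 50994919/997293227; 86578090/997293227 86512497/997293227; -366007076/997293227 572727559/997293227]
step 1: x' = x̄ + K·y = [-4303980673/997293227, -5667664984/997293227, -5254104040/997293227]
step 1: P' = (I − K·H)·P̄ = [2328783621/997293227 4146215690/997293227 3941534833/997293227; 4146215690/997293227 8205853290/997293227 8249076742/997293227; 3941534833/997293227 8249076742/997293227 9004807839/997293227]
step 2: x̄ = F·x = [-156504499/26953871, -7367278514/997293227, -18489680742/997293227]
step 2: P̄ = F·P·Fᵀ + Q = [22436700/728483 486085472/26953871 1582771566/26953871; 486085472/26953871 15266119459/997293227 38210649774/997293227; 1582771566/26953871 38210649774/997293227 146689061718/997293227]
step 2: y = z − H·x̄ = [7205934093/997293227, 25461565641/997293227]
step 2: S = H·P̄·Hᵀ + R = [67186132030/997293227 182609320085/997293227; 182609320085/997293227 643159914337/997293227]
step 2: K = P̄·Hᵀ·S⁻¹ = [743398502708/1413148377465 12540775360/282629675493; 1158700309994/9892038642255 139048991023/1978407728451; -218875315592/659469242817 365518232278/659469242817]
step 2: x' = x̄ + K·y = [-410996282371/471049459155, -15650983867273/3297346214085, -1492008659912/219823080939]
step 2: P' = (I − K·H)·P̄ = [3303922040756/1413148377465 5864445578804/1413148377465 370363346950/94209891831; 5864445578804/1413148377465 80943537793262/9892038642255 5403962172892/659469242817; 370363346950/94209891831 5403962172892/659469242817 1959639354322/219823080939]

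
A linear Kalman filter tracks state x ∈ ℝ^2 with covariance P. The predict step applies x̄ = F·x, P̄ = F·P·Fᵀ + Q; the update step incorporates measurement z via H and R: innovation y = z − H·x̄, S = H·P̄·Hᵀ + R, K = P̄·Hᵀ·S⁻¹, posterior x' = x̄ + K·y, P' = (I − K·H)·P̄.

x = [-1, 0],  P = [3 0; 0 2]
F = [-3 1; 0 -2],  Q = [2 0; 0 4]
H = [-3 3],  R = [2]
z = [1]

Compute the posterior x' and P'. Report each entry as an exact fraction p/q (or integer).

x' = [333/461, 480/461]
P' = [3266/461 3196/461; 3196/461 3228/461]

x̄ = F·x = [3, 0]
P̄ = F·P·Fᵀ + Q = [31 -4; -4 12]
y = z − H·x̄ = [10]
S = H·P̄·Hᵀ + R = [461]
K = P̄·Hᵀ·S⁻¹ = [-105/461; 48/461]
x' = x̄ + K·y = [333/461, 480/461]
P' = (I − K·H)·P̄ = [3266/461 3196/461; 3196/461 3228/461]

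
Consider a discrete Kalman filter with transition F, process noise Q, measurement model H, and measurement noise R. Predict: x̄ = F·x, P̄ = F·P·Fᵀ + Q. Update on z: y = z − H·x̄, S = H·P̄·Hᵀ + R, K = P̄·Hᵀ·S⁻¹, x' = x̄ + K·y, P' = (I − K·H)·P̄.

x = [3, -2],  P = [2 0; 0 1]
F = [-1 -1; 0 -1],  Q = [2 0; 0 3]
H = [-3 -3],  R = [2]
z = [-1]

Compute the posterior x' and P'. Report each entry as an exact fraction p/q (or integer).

x' = [-137/101, 172/101]
P' = [181/101 -169/101; -169/101 179/101]

x̄ = F·x = [-1, 2]
P̄ = F·P·Fᵀ + Q = [5 1; 1 4]
y = z − H·x̄ = [2]
S = H·P̄·Hᵀ + R = [101]
K = P̄·Hᵀ·S⁻¹ = [-18/101; -15/101]
x' = x̄ + K·y = [-137/101, 172/101]
P' = (I − K·H)·P̄ = [181/101 -169/101; -169/101 179/101]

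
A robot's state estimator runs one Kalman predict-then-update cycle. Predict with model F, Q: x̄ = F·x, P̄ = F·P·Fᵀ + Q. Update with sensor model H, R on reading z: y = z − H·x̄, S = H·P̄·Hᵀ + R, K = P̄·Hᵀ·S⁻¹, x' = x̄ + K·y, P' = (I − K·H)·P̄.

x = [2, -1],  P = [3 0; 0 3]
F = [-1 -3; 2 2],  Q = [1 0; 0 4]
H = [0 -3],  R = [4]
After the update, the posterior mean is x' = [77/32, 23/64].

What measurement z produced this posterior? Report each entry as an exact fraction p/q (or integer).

z = [-1]

x̄ = F·x = [1, 2]
P̄ = F·P·Fᵀ + Q = [31 -24; -24 28]
S = H·P̄·Hᵀ + R = [256]
K = P̄·Hᵀ·S⁻¹ = [9/32; -21/64]
x' − x̄ = [45/32, -105/64] = K·y
y = (KᵀK)⁻¹·Kᵀ·(x' − x̄) = [5]
z = y + H·x̄ = [5] + [-6] = [-1]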